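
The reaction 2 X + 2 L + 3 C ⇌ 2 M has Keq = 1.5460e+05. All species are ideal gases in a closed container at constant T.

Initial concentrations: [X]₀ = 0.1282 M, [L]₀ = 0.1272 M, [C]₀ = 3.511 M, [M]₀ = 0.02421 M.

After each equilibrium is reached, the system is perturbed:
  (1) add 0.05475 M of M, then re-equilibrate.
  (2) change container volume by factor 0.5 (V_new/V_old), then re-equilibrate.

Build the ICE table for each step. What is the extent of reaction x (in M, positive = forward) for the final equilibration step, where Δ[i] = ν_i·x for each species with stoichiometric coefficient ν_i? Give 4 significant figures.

x = 0.005191 M

Q₀ = 0.05093 vs Keq = 1.5460e+05 ⇒ Q<K, forward
Step 1:
                  X         L         C         M
  I          0.1282    0.1272     3.511   0.02421
  C         -0.1199   -0.1199   -0.1799    0.1199
  E        0.008281  0.007281     3.331    0.1441
  solve Keq expr → x = 0.05996; check Q = 1.5460e+05
Then add 0.05475 M of M.
Step 2:
                  X         L         C         M
  I        0.008281  0.007281     3.331    0.1989
  C         0.00132   0.00132  0.001979  -0.00132
  E        0.009601  0.008601     3.333    0.1976
  solve Keq expr → x = -6.5982e-04; check Q = 1.5460e+05
Then change container volume by factor 0.5 (V_new/V_old).
Step 3:
                  X         L         C         M
  I          0.0192    0.0172     6.666    0.3951
  C        -0.01038  -0.01038  -0.01557   0.01038
  E        0.008819  0.006819     6.651    0.4055
  solve Keq expr → x = 0.005191; check Q = 1.5460e+05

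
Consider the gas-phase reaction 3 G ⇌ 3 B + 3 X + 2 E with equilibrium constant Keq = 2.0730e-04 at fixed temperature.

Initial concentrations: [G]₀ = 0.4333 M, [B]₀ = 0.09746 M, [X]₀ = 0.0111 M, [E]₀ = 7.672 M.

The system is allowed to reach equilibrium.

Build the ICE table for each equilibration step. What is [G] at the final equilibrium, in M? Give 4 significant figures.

Q₀ = 9.1601e-07 vs Keq = 2.0730e-04 ⇒ Q<K, forward
Step 1:
                    G           B           X           E
  I            0.4333     0.09746      0.0111       7.672
  C           -0.0347      0.0347      0.0347     0.02313
  E            0.3986      0.1322      0.0458       7.695
  solve Keq expr → x = 0.01157; check Q = 2.0730e-04

[G]_eq = 0.3986 M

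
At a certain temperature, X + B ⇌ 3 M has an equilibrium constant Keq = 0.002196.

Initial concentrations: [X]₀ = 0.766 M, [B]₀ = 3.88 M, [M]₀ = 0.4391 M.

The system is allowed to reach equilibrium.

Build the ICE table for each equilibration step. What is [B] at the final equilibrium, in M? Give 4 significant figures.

[B]_eq = 3.961 M

Q₀ = 0.02849 vs Keq = 0.002196 ⇒ Q>K, reverse
Step 1:
                    X           B           M
  Initial       0.766        3.88      0.4391
  Change      0.08149     0.08149     -0.2445
  Equil        0.8475       3.961      0.1946
  solve Keq expr → x = -0.08149; check Q = 0.002196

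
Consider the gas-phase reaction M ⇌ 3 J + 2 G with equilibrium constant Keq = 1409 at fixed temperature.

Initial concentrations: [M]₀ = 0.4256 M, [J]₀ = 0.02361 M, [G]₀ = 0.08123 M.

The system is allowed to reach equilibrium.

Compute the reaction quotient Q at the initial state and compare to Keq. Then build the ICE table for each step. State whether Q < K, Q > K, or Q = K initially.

Q₀ = 2.0404e-07; Q < K (proceeds forward)

Q₀ = 2.0404e-07 vs Keq = 1409 ⇒ Q<K, forward
Step 1:
                  M         J         G
  init       0.4256   0.02361   0.08123
  Δ         -0.4243     1.273    0.8485
  eq       0.001337     1.296    0.9298
  solve Keq expr → x = 0.4243; check Q = 1409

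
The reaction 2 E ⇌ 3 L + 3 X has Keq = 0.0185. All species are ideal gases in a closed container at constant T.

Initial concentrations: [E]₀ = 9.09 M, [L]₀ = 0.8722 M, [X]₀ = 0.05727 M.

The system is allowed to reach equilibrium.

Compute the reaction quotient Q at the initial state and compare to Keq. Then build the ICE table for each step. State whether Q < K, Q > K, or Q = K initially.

Q₀ = 1.5083e-06 vs Keq = 0.0185 ⇒ Q<K, forward
Step 1:
                   E          L          X
  init          9.09     0.8722    0.05727
  Δ          -0.4445     0.6667     0.6667
  eq           8.646      1.539      0.724
  solve Keq expr → x = 0.2222; check Q = 0.0185

Q₀ = 1.5083e-06; Q < K (proceeds forward)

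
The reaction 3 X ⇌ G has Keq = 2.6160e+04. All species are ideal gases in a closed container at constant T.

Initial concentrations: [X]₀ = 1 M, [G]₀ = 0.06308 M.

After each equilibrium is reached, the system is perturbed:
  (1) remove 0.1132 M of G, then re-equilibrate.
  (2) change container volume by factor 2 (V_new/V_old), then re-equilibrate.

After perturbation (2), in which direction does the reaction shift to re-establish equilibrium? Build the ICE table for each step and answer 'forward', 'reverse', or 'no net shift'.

Q₀ = 0.06308 vs Keq = 2.6160e+04 ⇒ Q<K, forward
Step 1:
                  X         G
  I               1   0.06308
  C         -0.9754    0.3251
  E         0.02457    0.3882
  solve Keq expr → x = 0.3251; check Q = 2.6160e+04
Then remove 0.1132 M of G.
Step 2:
                  X         G
  I         0.02457     0.275
  C       -0.002644 8.8141e-04
  E         0.02193    0.2759
  solve Keq expr → x = 8.8141e-04; check Q = 2.6160e+04
Then change container volume by factor 2 (V_new/V_old).
Step 3:
                  X         G
  I         0.01097     0.138
  C        0.006351 -0.002117
  E         0.01732    0.1358
  solve Keq expr → x = -0.002117; check Q = 2.6160e+04

Direction: reverse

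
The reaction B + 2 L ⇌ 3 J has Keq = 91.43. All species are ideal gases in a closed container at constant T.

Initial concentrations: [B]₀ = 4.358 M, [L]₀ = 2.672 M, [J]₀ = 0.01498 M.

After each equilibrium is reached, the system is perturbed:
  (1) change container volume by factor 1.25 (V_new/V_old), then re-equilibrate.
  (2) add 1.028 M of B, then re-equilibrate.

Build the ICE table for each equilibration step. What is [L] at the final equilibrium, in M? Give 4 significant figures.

[L]_eq = 0.2625 M

Q₀ = 1.0804e-07 vs Keq = 91.43 ⇒ Q<K, forward
Step 1:
                   B          L          J
  I            4.358      2.672    0.01498
  C           -1.148     -2.296      3.445
  E             3.21     0.3756       3.46
  solve Keq expr → x = 1.148; check Q = 91.43
Then change container volume by factor 1.25 (V_new/V_old).
Step 2:
                   B          L          J
  I            2.568     0.3005      2.768
  C                0          0          0
  E            2.568     0.3005      2.768
  solve Keq expr → x = 0; check Q = 91.43
Then add 1.028 M of B.
Step 3:
                   B          L          J
  I            3.596     0.3005      2.768
  C         -0.01899   -0.03798    0.05698
  E            3.577     0.2625      2.825
  solve Keq expr → x = 0.01899; check Q = 91.43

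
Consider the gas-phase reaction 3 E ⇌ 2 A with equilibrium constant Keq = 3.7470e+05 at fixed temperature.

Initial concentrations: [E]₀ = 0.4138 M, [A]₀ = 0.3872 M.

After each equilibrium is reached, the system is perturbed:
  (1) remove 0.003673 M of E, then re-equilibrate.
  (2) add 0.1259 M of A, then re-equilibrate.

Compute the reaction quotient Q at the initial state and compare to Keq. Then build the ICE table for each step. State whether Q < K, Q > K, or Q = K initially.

Q₀ = 2.116 vs Keq = 3.7470e+05 ⇒ Q<K, forward
Step 1:
                   E          A
  I           0.4138     0.3872
  C          -0.4033     0.2689
  E          0.01047     0.6561
  solve Keq expr → x = 0.1344; check Q = 3.7470e+05
Then remove 0.003673 M of E.
Step 2:
                   E          A
  I           0.0068     0.6561
  C         0.003647  -0.002431
  E          0.01045     0.6537
  solve Keq expr → x = -0.001216; check Q = 3.7470e+05
Then add 0.1259 M of A.
Step 3:
                   E          A
  I          0.01045     0.7796
  C         0.001293 -8.6206e-04
  E          0.01174     0.7787
  solve Keq expr → x = -4.3103e-04; check Q = 3.7470e+05

Q₀ = 2.116; Q < K (proceeds forward)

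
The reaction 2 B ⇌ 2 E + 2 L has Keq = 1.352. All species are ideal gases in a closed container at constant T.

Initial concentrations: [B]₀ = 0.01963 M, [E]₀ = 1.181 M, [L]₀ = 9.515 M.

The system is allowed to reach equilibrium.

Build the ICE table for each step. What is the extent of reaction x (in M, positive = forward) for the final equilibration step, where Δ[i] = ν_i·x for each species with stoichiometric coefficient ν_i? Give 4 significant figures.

x = -0.5181 M

Q₀ = 3.2770e+05 vs Keq = 1.352 ⇒ Q>K, reverse
Step 1:
                   B          E          L
  I          0.01963      1.181      9.515
  C            1.036     -1.036     -1.036
  E            1.056     0.1448      8.479
  solve Keq expr → x = -0.5181; check Q = 1.352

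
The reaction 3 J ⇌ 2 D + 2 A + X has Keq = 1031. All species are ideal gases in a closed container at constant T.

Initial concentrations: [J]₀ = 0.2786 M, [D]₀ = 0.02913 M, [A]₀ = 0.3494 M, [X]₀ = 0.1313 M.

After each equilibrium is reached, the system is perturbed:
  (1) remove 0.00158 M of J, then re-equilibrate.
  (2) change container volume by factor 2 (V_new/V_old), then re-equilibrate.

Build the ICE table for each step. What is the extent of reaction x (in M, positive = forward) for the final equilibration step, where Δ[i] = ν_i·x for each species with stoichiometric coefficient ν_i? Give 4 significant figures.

Q₀ = 6.2900e-04 vs Keq = 1031 ⇒ Q<K, forward
Step 1:
                   J          D          A          X
  I           0.2786    0.02913     0.3494     0.1313
  C           -0.265     0.1767     0.1767    0.08834
  E          0.01357     0.2058     0.5261     0.2196
  solve Keq expr → x = 0.08834; check Q = 1031
Then remove 0.00158 M of J.
Step 2:
                   J          D          A          X
  I          0.01199     0.2058     0.5261     0.2196
  C         0.001508  -0.001005  -0.001005 -5.0274e-04
  E           0.0135     0.2048     0.5251     0.2191
  solve Keq expr → x = -5.0274e-04; check Q = 1031
Then change container volume by factor 2 (V_new/V_old).
Step 3:
                   J          D          A          X
  I         0.006748     0.1024     0.2625     0.1096
  C        -0.002424   0.001616   0.001616 8.0809e-04
  E         0.004324      0.104     0.2642     0.1104
  solve Keq expr → x = 8.0809e-04; check Q = 1031

x = 8.0809e-04 M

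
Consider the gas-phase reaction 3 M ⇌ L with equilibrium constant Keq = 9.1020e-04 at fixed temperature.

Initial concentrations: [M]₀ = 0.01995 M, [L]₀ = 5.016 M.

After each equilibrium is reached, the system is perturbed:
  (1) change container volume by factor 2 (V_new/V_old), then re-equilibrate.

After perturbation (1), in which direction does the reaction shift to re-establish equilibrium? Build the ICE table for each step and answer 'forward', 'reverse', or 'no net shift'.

Q₀ = 6.3173e+05 vs Keq = 9.1020e-04 ⇒ Q>K, reverse
Step 1:
                  M         L
  Initial   0.01995     5.016
  Change       11.2    -3.732
  Equil       11.22     1.284
  solve Keq expr → x = -3.732; check Q = 9.1020e-04
Then change container volume by factor 2 (V_new/V_old).
Step 2:
                  M         L
  Initial     5.608    0.6421
  Change      1.101   -0.3672
  Equil       6.709    0.2749
  solve Keq expr → x = -0.3672; check Q = 9.1020e-04

Direction: reverse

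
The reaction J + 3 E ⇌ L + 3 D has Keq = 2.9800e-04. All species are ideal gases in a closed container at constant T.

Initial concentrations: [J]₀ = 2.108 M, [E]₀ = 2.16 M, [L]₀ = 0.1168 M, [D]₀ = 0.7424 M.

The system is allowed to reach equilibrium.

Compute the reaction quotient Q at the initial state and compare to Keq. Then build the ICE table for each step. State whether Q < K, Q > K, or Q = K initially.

Q₀ = 0.00225 vs Keq = 2.9800e-04 ⇒ Q>K, reverse
Step 1:
                   J          E          L          D
  Initial      2.108       2.16     0.1168     0.7424
  Change     0.06511     0.1953   -0.06511    -0.1953
  Equil        2.173      2.355    0.05169     0.5471
  solve Keq expr → x = -0.06511; check Q = 2.9800e-04

Q₀ = 0.00225; Q > K (proceeds reverse)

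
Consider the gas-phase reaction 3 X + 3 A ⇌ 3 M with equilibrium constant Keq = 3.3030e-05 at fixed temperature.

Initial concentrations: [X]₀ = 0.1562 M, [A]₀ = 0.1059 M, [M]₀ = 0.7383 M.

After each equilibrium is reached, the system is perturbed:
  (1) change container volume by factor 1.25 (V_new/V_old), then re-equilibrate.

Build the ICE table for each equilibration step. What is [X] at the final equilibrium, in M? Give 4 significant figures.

[X]_eq = 0.7007 M

Q₀ = 8.8913e+04 vs Keq = 3.3030e-05 ⇒ Q>K, reverse
Step 1:
                  X         A         M
  init       0.1562    0.1059    0.7383
  Δ          0.7153    0.7153   -0.7153
  eq         0.8715    0.8212   0.02296
  solve Keq expr → x = -0.2384; check Q = 3.3030e-05
Then change container volume by factor 1.25 (V_new/V_old).
Step 2:
                  X         A         M
  init       0.6972     0.657   0.01837
  Δ        0.003521  0.003521 -0.003521
  eq         0.7007    0.6605   0.01485
  solve Keq expr → x = -0.001174; check Q = 3.3030e-05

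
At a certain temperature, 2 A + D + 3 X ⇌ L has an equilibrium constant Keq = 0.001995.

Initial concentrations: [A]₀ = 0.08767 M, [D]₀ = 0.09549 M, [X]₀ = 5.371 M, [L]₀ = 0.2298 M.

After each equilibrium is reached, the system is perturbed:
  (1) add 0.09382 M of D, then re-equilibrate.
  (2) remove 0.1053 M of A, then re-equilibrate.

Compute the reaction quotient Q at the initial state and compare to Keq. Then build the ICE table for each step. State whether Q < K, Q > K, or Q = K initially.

Q₀ = 2.021; Q > K (proceeds reverse)

Q₀ = 2.021 vs Keq = 0.001995 ⇒ Q>K, reverse
Step 1:
                    A           D           X           L
  I           0.08767     0.09549       5.371      0.2298
  C            0.3999         0.2      0.5999        -0.2
  E            0.4876      0.2955       5.971     0.02983
  solve Keq expr → x = -0.2; check Q = 0.001995
Then add 0.09382 M of D.
Step 2:
                    A           D           X           L
  I            0.4876      0.3893       5.971     0.02983
  C           -0.0129   -0.006449    -0.01935    0.006449
  E            0.4747      0.3828       5.952     0.03628
  solve Keq expr → x = 0.006449; check Q = 0.001995
Then remove 0.1053 M of A.
Step 3:
                    A           D           X           L
  I            0.3694      0.3828       5.952     0.03628
  C           0.02124     0.01062     0.03187    -0.01062
  E            0.3907      0.3935       5.983     0.02566
  solve Keq expr → x = -0.01062; check Q = 0.001995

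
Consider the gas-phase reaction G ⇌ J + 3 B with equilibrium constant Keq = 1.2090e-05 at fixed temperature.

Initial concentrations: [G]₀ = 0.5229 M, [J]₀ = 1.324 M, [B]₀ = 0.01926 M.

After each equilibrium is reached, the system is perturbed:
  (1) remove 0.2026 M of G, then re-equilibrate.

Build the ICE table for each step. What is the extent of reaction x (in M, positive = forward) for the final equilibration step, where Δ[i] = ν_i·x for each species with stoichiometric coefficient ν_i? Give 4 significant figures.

x = -8.3994e-04 M

Q₀ = 1.8090e-05 vs Keq = 1.2090e-05 ⇒ Q>K, reverse
Step 1:
                    G           J           B
  init         0.5229       1.324     0.01926
  Δ        8.0296e-04 -8.0296e-04   -0.002409
  eq           0.5237       1.323     0.01685
  solve Keq expr → x = -8.0296e-04; check Q = 1.2090e-05
Then remove 0.2026 M of G.
Step 2:
                    G           J           B
  init         0.3211       1.323     0.01685
  Δ        8.3994e-04 -8.3994e-04    -0.00252
  eq           0.3219       1.322     0.01433
  solve Keq expr → x = -8.3994e-04; check Q = 1.2090e-05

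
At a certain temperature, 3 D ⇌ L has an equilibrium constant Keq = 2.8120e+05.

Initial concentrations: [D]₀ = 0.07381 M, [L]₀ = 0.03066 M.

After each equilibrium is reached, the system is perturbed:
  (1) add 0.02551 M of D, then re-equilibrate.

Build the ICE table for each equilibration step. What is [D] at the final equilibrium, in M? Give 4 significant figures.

[D]_eq = 0.006033 M

Q₀ = 76.25 vs Keq = 2.8120e+05 ⇒ Q<K, forward
Step 1:
                  D         L
  init      0.07381   0.03066
  Δ        -0.06806   0.02269
  eq       0.005746   0.05335
  solve Keq expr → x = 0.02269; check Q = 2.8120e+05
Then add 0.02551 M of D.
Step 2:
                  D         L
  init      0.03126   0.05335
  Δ        -0.02522  0.008408
  eq       0.006033   0.06176
  solve Keq expr → x = 0.008408; check Q = 2.8120e+05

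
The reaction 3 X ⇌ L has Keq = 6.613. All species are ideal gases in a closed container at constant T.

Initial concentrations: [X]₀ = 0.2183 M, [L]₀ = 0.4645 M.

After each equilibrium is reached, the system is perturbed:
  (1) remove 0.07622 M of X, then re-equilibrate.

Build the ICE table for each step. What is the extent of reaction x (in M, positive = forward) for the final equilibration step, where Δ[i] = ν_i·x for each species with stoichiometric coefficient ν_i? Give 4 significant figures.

x = -0.02289 M

Q₀ = 44.65 vs Keq = 6.613 ⇒ Q>K, reverse
Step 1:
                  X         L
  init       0.2183    0.4645
  Δ          0.1761  -0.05871
  eq         0.3944    0.4058
  solve Keq expr → x = -0.05871; check Q = 6.613
Then remove 0.07622 M of X.
Step 2:
                  X         L
  init       0.3182    0.4058
  Δ         0.06866  -0.02289
  eq         0.3869    0.3829
  solve Keq expr → x = -0.02289; check Q = 6.613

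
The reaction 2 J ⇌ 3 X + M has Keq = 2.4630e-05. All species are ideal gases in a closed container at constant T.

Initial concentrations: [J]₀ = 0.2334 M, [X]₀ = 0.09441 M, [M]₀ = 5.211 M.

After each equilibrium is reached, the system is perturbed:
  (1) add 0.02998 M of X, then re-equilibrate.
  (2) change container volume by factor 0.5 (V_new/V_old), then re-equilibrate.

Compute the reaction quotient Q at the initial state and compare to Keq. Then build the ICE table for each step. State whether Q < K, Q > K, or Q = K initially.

Q₀ = 0.0805 vs Keq = 2.4630e-05 ⇒ Q>K, reverse
Step 1:
                    J           X           M
  init         0.2334     0.09441       5.211
  Δ           0.05801    -0.08702    -0.02901
  eq           0.2914     0.00739       5.182
  solve Keq expr → x = -0.02901; check Q = 2.4630e-05
Then add 0.02998 M of X.
Step 2:
                    J           X           M
  init         0.2914     0.03737       5.182
  Δ           0.01976    -0.02964   -0.009882
  eq           0.3112    0.007726       5.172
  solve Keq expr → x = -0.009882; check Q = 2.4630e-05
Then change container volume by factor 0.5 (V_new/V_old).
Step 3:
                    J           X           M
  init         0.6224     0.01545       10.34
  Δ          0.003785   -0.005678   -0.001893
  eq           0.6261    0.009774       10.34
  solve Keq expr → x = -0.001893; check Q = 2.4630e-05

Q₀ = 0.0805; Q > K (proceeds reverse)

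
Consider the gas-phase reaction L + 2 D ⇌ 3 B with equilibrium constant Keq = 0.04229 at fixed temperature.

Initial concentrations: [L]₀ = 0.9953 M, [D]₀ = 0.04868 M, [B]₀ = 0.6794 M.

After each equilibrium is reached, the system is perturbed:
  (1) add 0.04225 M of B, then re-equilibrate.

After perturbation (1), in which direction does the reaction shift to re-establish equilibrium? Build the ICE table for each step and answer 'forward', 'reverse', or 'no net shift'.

Direction: reverse

Q₀ = 133 vs Keq = 0.04229 ⇒ Q>K, reverse
Step 1:
                  L         D         B
  I          0.9953   0.04868    0.6794
  C          0.1631    0.3261   -0.4892
  E           1.158    0.3748    0.1902
  solve Keq expr → x = -0.1631; check Q = 0.04229
Then add 0.04225 M of B.
Step 2:
                  L         D         B
  I           1.158    0.3748    0.2325
  C         0.01134   0.02267  -0.03401
  E            1.17    0.3975    0.1984
  solve Keq expr → x = -0.01134; check Q = 0.04229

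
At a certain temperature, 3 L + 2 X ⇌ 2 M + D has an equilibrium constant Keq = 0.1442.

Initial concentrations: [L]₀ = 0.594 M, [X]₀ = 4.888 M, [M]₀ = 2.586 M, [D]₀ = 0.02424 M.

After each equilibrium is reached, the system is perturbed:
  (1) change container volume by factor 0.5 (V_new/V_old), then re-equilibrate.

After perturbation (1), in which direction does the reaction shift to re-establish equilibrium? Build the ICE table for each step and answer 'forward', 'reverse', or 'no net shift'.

Q₀ = 0.03237 vs Keq = 0.1442 ⇒ Q<K, forward
Step 1:
                   L          X          M          D
  I            0.594      4.888      2.586    0.02424
  C          -0.0998   -0.06653    0.06653    0.03327
  E           0.4942      4.821      2.653    0.05751
  solve Keq expr → x = 0.03327; check Q = 0.1442
Then change container volume by factor 0.5 (V_new/V_old).
Step 2:
                   L          X          M          D
  I           0.9884      9.643      5.305      0.115
  C          -0.2287    -0.1524     0.1524    0.07622
  E           0.7597       9.49      5.458     0.1912
  solve Keq expr → x = 0.07622; check Q = 0.1442

Direction: forward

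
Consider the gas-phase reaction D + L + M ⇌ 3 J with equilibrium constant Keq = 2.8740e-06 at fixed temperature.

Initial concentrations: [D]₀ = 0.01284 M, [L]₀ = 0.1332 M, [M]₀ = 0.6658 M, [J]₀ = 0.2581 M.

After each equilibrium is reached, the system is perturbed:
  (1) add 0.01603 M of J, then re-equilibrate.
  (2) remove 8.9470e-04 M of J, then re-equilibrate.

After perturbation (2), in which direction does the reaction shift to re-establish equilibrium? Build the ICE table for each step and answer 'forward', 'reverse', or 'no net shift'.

Q₀ = 15.1 vs Keq = 2.8740e-06 ⇒ Q>K, reverse
Step 1:
                  D         L         M         J
  I         0.01284    0.1332    0.6658    0.2581
  C         0.08484   0.08484   0.08484   -0.2545
  E         0.09768     0.218    0.7506  0.003582
  solve Keq expr → x = -0.08484; check Q = 2.8740e-06
Then add 0.01603 M of J.
Step 2:
                  D         L         M         J
  I         0.09768     0.218    0.7506   0.01961
  C        0.005309  0.005309  0.005309  -0.01593
  E           0.103    0.2233    0.7559  0.003683
  solve Keq expr → x = -0.005309; check Q = 2.8740e-06
Then remove 8.9470e-04 M of J.
Step 3:
                  D         L         M         J
  I           0.103    0.2233    0.7559  0.002789
  C       -2.9635e-04 -2.9635e-04 -2.9635e-04 8.8905e-04
  E          0.1027    0.2231    0.7557  0.003678
  solve Keq expr → x = 2.9635e-04; check Q = 2.8740e-06

Direction: forward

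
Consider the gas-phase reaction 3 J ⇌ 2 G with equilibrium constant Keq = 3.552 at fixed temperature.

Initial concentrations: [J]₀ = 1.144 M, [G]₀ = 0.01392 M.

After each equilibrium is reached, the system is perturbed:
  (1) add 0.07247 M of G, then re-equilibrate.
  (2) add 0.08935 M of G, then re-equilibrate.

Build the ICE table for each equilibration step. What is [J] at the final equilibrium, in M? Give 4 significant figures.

[J]_eq = 0.4768 M

Q₀ = 1.2942e-04 vs Keq = 3.552 ⇒ Q<K, forward
Step 1:
                    J           G
  I             1.144     0.01392
  C           -0.7306      0.4871
  E            0.4134       0.501
  solve Keq expr → x = 0.2435; check Q = 3.552
Then add 0.07247 M of G.
Step 2:
                    J           G
  I            0.4134      0.5734
  C           0.02881     -0.0192
  E            0.4422      0.5542
  solve Keq expr → x = -0.009602; check Q = 3.552
Then add 0.08935 M of G.
Step 3:
                    J           G
  I            0.4422      0.6436
  C           0.03459    -0.02306
  E            0.4768      0.6205
  solve Keq expr → x = -0.01153; check Q = 3.552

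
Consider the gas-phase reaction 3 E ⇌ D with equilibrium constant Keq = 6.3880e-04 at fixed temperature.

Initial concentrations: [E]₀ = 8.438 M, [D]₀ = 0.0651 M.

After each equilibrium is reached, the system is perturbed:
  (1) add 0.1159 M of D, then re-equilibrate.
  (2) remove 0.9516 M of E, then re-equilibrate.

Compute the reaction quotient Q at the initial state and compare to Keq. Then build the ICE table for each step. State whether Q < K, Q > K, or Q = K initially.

Q₀ = 1.0836e-04; Q < K (proceeds forward)

Q₀ = 1.0836e-04 vs Keq = 6.3880e-04 ⇒ Q<K, forward
Step 1:
                  E         D
  Initial     8.438    0.0651
  Change    -0.6945    0.2315
  Equil       7.743    0.2966
  solve Keq expr → x = 0.2315; check Q = 6.3880e-04
Then add 0.1159 M of D.
Step 2:
                  E         D
  Initial     7.743    0.4125
  Change     0.2564  -0.08545
  Equil           8     0.327
  solve Keq expr → x = -0.08545; check Q = 6.3880e-04
Then remove 0.9516 M of E.
Step 3:
                  E         D
  Initial     7.048     0.327
  Change     0.2394   -0.0798
  Equil       7.288    0.2472
  solve Keq expr → x = -0.0798; check Q = 6.3880e-04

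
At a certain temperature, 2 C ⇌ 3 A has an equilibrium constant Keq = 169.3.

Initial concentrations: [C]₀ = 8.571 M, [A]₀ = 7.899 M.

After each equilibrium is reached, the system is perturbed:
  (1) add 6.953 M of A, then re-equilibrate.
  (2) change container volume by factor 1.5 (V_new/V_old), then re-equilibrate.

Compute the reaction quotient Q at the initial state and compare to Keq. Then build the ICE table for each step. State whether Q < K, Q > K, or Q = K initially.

Q₀ = 6.709 vs Keq = 169.3 ⇒ Q<K, forward
Step 1:
                   C          A
  I            8.571      7.899
  C           -4.357      6.535
  E            4.214      14.43
  solve Keq expr → x = 2.178; check Q = 169.3
Then add 6.953 M of A.
Step 2:
                   C          A
  I            4.214      21.39
  C            1.911     -2.867
  E            6.126      18.52
  solve Keq expr → x = -0.9555; check Q = 169.3
Then change container volume by factor 1.5 (V_new/V_old).
Step 3:
                   C          A
  I            4.084      12.35
  C          -0.4637     0.6955
  E             3.62      13.04
  solve Keq expr → x = 0.2318; check Q = 169.3

Q₀ = 6.709; Q < K (proceeds forward)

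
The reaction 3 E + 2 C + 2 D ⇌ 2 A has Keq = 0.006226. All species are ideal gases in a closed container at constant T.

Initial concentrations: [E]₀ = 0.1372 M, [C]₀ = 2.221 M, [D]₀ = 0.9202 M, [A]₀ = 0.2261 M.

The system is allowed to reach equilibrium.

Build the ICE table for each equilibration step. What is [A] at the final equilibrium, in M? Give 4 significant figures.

Q₀ = 4.739 vs Keq = 0.006226 ⇒ Q>K, reverse
Step 1:
                   E          C          D          A
  Initial     0.1372      2.221     0.9202     0.2261
  Change      0.2612     0.1741     0.1741    -0.1741
  Equil       0.3984      2.395      1.094      0.052
  solve Keq expr → x = -0.08705; check Q = 0.006226

[A]_eq = 0.052 M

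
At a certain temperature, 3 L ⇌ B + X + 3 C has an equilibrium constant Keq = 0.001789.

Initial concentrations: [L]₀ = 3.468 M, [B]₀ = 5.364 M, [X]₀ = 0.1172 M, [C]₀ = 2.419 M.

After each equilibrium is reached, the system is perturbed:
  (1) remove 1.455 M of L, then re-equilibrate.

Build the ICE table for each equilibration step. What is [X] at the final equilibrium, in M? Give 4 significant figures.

[X]_eq = 5.0801e-04 M

Q₀ = 0.2133 vs Keq = 0.001789 ⇒ Q>K, reverse
Step 1:
                   L          B          X          C
  init         3.468      5.364     0.1172      2.419
  Δ           0.3452    -0.1151    -0.1151    -0.3452
  eq           3.813      5.249   0.002119      2.074
  solve Keq expr → x = -0.1151; check Q = 0.001789
Then remove 1.455 M of L.
Step 2:
                   L          B          X          C
  init         2.358      5.249   0.002119      2.074
  Δ         0.004833  -0.001611  -0.001611  -0.004833
  eq           2.363      5.247 5.0801e-04      2.069
  solve Keq expr → x = -0.001611; check Q = 0.001789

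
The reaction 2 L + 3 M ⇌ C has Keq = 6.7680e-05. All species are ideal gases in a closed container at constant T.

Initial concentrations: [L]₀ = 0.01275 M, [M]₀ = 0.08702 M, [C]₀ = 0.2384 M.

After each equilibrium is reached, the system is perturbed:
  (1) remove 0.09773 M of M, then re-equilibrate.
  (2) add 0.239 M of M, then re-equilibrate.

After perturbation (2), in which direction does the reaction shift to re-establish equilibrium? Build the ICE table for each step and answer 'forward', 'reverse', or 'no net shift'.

Direction: forward

Q₀ = 2.2255e+06 vs Keq = 6.7680e-05 ⇒ Q>K, reverse
Step 1:
                  L         M         C
  init      0.01275   0.08702    0.2384
  Δ          0.4768    0.7152   -0.2384
  eq         0.4895    0.8022 8.3727e-06
  solve Keq expr → x = -0.2384; check Q = 6.7680e-05
Then remove 0.09773 M of M.
Step 2:
                  L         M         C
  init       0.4895    0.7045 8.3727e-06
  Δ       5.4042e-06 8.1063e-06 -2.7021e-06
  eq         0.4895    0.7045 5.6706e-06
  solve Keq expr → x = -2.7021e-06; check Q = 6.7680e-05
Then add 0.239 M of M.
Step 3:
                  L         M         C
  init       0.4895    0.9435 5.6706e-06
  Δ       -1.5898e-05 -2.3847e-05 7.9489e-06
  eq         0.4895    0.9434 1.3620e-05
  solve Keq expr → x = 7.9489e-06; check Q = 6.7680e-05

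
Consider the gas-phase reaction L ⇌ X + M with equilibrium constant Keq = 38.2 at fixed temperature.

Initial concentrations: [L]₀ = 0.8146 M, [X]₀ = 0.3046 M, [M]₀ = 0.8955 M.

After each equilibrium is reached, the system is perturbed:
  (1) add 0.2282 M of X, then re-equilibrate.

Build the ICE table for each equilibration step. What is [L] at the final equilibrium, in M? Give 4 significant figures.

Q₀ = 0.3349 vs Keq = 38.2 ⇒ Q<K, forward
Step 1:
                   L          X          M
  Initial     0.8146     0.3046     0.8955
  Change     -0.7679     0.7679     0.7679
  Equil       0.0467      1.072      1.663
  solve Keq expr → x = 0.7679; check Q = 38.2
Then add 0.2282 M of X.
Step 2:
                   L          X          M
  Initial     0.0467      1.301      1.663
  Change    0.009223  -0.009223  -0.009223
  Equil      0.05592      1.291      1.654
  solve Keq expr → x = -0.009223; check Q = 38.2

[L]_eq = 0.05592 M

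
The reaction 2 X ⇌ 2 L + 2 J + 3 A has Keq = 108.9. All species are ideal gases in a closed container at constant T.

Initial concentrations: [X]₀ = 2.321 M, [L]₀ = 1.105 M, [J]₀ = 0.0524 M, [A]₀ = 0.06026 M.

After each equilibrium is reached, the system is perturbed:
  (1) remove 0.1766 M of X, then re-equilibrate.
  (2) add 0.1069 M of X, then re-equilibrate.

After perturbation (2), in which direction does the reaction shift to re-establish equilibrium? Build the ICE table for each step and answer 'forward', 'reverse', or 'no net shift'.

Q₀ = 1.3618e-07 vs Keq = 108.9 ⇒ Q<K, forward
Step 1:
                    X           L           J           A
  I             2.321       1.105      0.0524     0.06026
  C            -1.343       1.343       1.343       2.014
  E            0.9781       2.448       1.395       2.075
  solve Keq expr → x = 0.6715; check Q = 108.9
Then remove 0.1766 M of X.
Step 2:
                    X           L           J           A
  I            0.8015       2.448       1.395       2.075
  C           0.05759    -0.05759    -0.05759    -0.08638
  E            0.8591        2.39       1.338       1.988
  solve Keq expr → x = -0.02879; check Q = 108.9
Then add 0.1069 M of X.
Step 3:
                    X           L           J           A
  I             0.966        2.39       1.338       1.988
  C          -0.03528     0.03528     0.03528     0.05292
  E            0.9307       2.426       1.373       2.041
  solve Keq expr → x = 0.01764; check Q = 108.9

Direction: forward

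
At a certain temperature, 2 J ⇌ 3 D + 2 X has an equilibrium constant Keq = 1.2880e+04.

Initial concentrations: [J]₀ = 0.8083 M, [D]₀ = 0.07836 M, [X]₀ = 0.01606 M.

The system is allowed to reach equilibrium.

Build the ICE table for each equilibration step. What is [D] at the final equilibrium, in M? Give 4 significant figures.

[D]_eq = 1.275 M

Q₀ = 1.8995e-07 vs Keq = 1.2880e+04 ⇒ Q<K, forward
Step 1:
                   J          D          X
  Initial     0.8083    0.07836    0.01606
  Change      -0.798      1.197      0.798
  Equil      0.01033      1.275      0.814
  solve Keq expr → x = 0.399; check Q = 1.2880e+04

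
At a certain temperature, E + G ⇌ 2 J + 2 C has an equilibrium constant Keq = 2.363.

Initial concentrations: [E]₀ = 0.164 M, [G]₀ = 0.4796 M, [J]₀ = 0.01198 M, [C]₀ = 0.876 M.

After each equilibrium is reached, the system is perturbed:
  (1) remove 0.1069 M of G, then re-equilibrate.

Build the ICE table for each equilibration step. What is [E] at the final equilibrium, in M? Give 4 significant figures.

[E]_eq = 0.06957 M

Q₀ = 0.0014 vs Keq = 2.363 ⇒ Q<K, forward
Step 1:
                    E           G           J           C
  I             0.164      0.4796     0.01198       0.876
  C           -0.1024     -0.1024      0.2048      0.2048
  E            0.0616      0.3772      0.2168       1.081
  solve Keq expr → x = 0.1024; check Q = 2.363
Then remove 0.1069 M of G.
Step 2:
                    E           G           J           C
  I            0.0616      0.2703      0.2168       1.081
  C          0.007971    0.007971    -0.01594    -0.01594
  E           0.06957      0.2783      0.2008       1.065
  solve Keq expr → x = -0.007971; check Q = 2.363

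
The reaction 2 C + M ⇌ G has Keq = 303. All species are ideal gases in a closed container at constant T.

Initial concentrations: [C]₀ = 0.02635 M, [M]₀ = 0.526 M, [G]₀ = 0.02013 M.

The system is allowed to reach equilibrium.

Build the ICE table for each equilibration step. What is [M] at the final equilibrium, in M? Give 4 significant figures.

Q₀ = 55.12 vs Keq = 303 ⇒ Q<K, forward
Step 1:
                  C         M         G
  Initial   0.02635     0.526   0.02013
  Change    -0.0133 -0.006652  0.006652
  Equil     0.01305    0.5193   0.02678
  solve Keq expr → x = 0.006652; check Q = 303

[M]_eq = 0.5193 M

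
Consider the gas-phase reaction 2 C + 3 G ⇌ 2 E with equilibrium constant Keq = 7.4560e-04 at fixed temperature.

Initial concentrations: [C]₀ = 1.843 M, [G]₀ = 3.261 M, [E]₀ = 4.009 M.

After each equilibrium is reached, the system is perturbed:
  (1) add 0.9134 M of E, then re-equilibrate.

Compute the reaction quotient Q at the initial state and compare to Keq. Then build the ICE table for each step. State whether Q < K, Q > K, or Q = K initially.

Q₀ = 0.1364; Q > K (proceeds reverse)

Q₀ = 0.1364 vs Keq = 7.4560e-04 ⇒ Q>K, reverse
Step 1:
                    C           G           E
  I             1.843       3.261       4.009
  C             2.178       3.267      -2.178
  E             4.021       6.528       1.831
  solve Keq expr → x = -1.089; check Q = 7.4560e-04
Then add 0.9134 M of E.
Step 2:
                    C           G           E
  I             4.021       6.528       2.745
  C            0.4211      0.6316     -0.4211
  E             4.442       7.159       2.323
  solve Keq expr → x = -0.2105; check Q = 7.4560e-04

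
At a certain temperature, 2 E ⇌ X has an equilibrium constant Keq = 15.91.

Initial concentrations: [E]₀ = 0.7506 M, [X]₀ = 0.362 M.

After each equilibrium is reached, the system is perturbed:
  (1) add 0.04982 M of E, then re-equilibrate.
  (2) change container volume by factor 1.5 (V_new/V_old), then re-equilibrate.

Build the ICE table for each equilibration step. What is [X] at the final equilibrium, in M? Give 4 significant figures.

Q₀ = 0.6425 vs Keq = 15.91 ⇒ Q<K, forward
Step 1:
                   E          X
  init        0.7506      0.362
  Δ          -0.5505     0.2752
  eq          0.2001     0.6372
  solve Keq expr → x = 0.2752; check Q = 15.91
Then add 0.04982 M of E.
Step 2:
                   E          X
  init          0.25     0.6372
  Δ         -0.04622    0.02311
  eq          0.2037     0.6603
  solve Keq expr → x = 0.02311; check Q = 15.91
Then change container volume by factor 1.5 (V_new/V_old).
Step 3:
                   E          X
  init        0.1358     0.4402
  Δ          0.02787   -0.01394
  eq          0.1637     0.4263
  solve Keq expr → x = -0.01394; check Q = 15.91

[X]_eq = 0.4263 M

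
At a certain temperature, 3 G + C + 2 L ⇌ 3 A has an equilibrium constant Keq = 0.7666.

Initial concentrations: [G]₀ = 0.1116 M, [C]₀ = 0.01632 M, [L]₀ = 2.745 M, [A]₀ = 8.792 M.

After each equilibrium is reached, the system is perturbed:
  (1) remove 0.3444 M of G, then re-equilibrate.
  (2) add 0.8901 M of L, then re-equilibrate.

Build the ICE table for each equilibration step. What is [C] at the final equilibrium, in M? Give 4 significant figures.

[C]_eq = 0.871 M

Q₀ = 3.9762e+06 vs Keq = 0.7666 ⇒ Q>K, reverse
Step 1:
                  G         C         L         A
  I          0.1116   0.01632     2.745     8.792
  C           2.543    0.8475     1.695    -2.543
  E           2.654    0.8638      4.44     6.249
  solve Keq expr → x = -0.8475; check Q = 0.7666
Then remove 0.3444 M of G.
Step 2:
                  G         C         L         A
  I            2.31    0.8638      4.44     6.249
  C          0.1731   0.05769    0.1154   -0.1731
  E           2.483    0.9215     4.555     6.076
  solve Keq expr → x = -0.05769; check Q = 0.7666
Then add 0.8901 M of L.
Step 3:
                  G         C         L         A
  I           2.483    0.9215     5.445     6.076
  C         -0.1517  -0.05055   -0.1011    0.1517
  E           2.331     0.871     5.344     6.228
  solve Keq expr → x = 0.05055; check Q = 0.7666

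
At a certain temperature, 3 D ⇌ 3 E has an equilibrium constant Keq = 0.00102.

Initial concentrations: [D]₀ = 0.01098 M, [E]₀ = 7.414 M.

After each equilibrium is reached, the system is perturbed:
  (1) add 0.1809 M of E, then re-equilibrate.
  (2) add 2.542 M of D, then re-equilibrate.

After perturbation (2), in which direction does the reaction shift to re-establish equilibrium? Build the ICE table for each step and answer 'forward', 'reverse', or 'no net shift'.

Q₀ = 3.0786e+08 vs Keq = 0.00102 ⇒ Q>K, reverse
Step 1:
                    D           E
  init        0.01098       7.414
  Δ             6.735      -6.735
  eq            6.746      0.6791
  solve Keq expr → x = -2.245; check Q = 0.00102
Then add 0.1809 M of E.
Step 2:
                    D           E
  init          6.746        0.86
  Δ            0.1644     -0.1644
  eq             6.91      0.6956
  solve Keq expr → x = -0.05479; check Q = 0.00102
Then add 2.542 M of D.
Step 3:
                    D           E
  init          9.452      0.6956
  Δ           -0.2325      0.2325
  eq             9.22      0.9281
  solve Keq expr → x = 0.07749; check Q = 0.00102

Direction: forward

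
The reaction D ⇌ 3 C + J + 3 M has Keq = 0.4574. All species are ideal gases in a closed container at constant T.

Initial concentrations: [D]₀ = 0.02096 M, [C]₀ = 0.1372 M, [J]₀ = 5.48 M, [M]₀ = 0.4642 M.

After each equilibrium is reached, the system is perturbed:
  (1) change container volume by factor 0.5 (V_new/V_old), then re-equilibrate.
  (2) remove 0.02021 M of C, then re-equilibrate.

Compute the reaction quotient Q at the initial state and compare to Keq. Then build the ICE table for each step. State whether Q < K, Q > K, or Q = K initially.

Q₀ = 0.06754; Q < K (proceeds forward)

Q₀ = 0.06754 vs Keq = 0.4574 ⇒ Q<K, forward
Step 1:
                    D           C           J           M
  I           0.02096      0.1372        5.48      0.4642
  C          -0.01274     0.03822     0.01274     0.03822
  E          0.008221      0.1754       5.493      0.5024
  solve Keq expr → x = 0.01274; check Q = 0.4574
Then change container volume by factor 0.5 (V_new/V_old).
Step 2:
                    D           C           J           M
  I           0.01644      0.3508       10.99       1.005
  C           0.05823     -0.1747    -0.05823     -0.1747
  E           0.07468      0.1761       10.93      0.8301
  solve Keq expr → x = -0.05823; check Q = 0.4574
Then remove 0.02021 M of C.
Step 3:
                    D           C           J           M
  I           0.07468      0.1559       10.93      0.8301
  C         -0.004571     0.01371    0.004571     0.01371
  E            0.0701      0.1696       10.93      0.8438
  solve Keq expr → x = 0.004571; check Q = 0.4574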